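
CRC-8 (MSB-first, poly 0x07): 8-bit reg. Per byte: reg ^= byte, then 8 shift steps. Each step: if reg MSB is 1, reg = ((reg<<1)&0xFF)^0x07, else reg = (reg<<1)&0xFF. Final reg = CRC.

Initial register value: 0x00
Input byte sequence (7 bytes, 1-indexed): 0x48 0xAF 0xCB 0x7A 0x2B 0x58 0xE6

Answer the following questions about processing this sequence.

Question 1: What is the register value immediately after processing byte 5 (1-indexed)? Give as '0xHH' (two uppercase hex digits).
Answer: 0x6C

Derivation:
After byte 1 (0x48): reg=0xFF
After byte 2 (0xAF): reg=0xB7
After byte 3 (0xCB): reg=0x73
After byte 4 (0x7A): reg=0x3F
After byte 5 (0x2B): reg=0x6C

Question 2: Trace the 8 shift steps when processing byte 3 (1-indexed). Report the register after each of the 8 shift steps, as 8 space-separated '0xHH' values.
After byte 1 (0x48): reg=0xFF
After byte 2 (0xAF): reg=0xB7
Register before byte 3: 0xB7
After XOR with byte 0xCB: 0x7C

Answer: 0xF8 0xF7 0xE9 0xD5 0xAD 0x5D 0xBA 0x73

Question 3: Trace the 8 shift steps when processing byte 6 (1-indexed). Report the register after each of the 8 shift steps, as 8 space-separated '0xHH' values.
After byte 1 (0x48): reg=0xFF
After byte 2 (0xAF): reg=0xB7
After byte 3 (0xCB): reg=0x73
After byte 4 (0x7A): reg=0x3F
After byte 5 (0x2B): reg=0x6C
Register before byte 6: 0x6C
After XOR with byte 0x58: 0x34

Answer: 0x68 0xD0 0xA7 0x49 0x92 0x23 0x46 0x8C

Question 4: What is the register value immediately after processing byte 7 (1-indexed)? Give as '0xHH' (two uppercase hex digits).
Answer: 0x11

Derivation:
After byte 1 (0x48): reg=0xFF
After byte 2 (0xAF): reg=0xB7
After byte 3 (0xCB): reg=0x73
After byte 4 (0x7A): reg=0x3F
After byte 5 (0x2B): reg=0x6C
After byte 6 (0x58): reg=0x8C
After byte 7 (0xE6): reg=0x11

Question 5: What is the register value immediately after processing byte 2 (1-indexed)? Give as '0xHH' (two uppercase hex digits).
Answer: 0xB7

Derivation:
After byte 1 (0x48): reg=0xFF
After byte 2 (0xAF): reg=0xB7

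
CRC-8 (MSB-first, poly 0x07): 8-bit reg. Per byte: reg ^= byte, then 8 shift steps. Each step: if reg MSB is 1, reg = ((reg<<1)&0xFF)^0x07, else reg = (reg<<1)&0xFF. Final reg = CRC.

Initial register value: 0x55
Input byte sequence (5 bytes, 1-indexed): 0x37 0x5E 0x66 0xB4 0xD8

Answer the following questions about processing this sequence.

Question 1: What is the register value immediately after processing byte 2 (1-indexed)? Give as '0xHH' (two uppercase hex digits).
Answer: 0x42

Derivation:
After byte 1 (0x37): reg=0x29
After byte 2 (0x5E): reg=0x42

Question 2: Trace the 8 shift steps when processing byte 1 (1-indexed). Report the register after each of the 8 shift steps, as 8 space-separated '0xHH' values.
Answer: 0xC4 0x8F 0x19 0x32 0x64 0xC8 0x97 0x29

Derivation:
Register before byte 1: 0x55
After XOR with byte 0x37: 0x62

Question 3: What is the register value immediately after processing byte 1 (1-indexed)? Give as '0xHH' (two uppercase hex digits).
After byte 1 (0x37): reg=0x29

Answer: 0x29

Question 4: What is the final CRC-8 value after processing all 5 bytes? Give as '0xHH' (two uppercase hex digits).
Answer: 0xF5

Derivation:
After byte 1 (0x37): reg=0x29
After byte 2 (0x5E): reg=0x42
After byte 3 (0x66): reg=0xFC
After byte 4 (0xB4): reg=0xFF
After byte 5 (0xD8): reg=0xF5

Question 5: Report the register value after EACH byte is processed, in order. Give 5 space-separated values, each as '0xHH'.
0x29 0x42 0xFC 0xFF 0xF5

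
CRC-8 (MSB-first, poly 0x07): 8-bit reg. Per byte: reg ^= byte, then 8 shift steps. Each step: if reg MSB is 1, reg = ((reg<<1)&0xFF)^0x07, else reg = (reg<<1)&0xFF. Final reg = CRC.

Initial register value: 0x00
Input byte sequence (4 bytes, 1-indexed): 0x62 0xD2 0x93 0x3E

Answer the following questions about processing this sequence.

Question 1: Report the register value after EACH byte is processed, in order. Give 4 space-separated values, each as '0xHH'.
0x29 0xEF 0x73 0xE4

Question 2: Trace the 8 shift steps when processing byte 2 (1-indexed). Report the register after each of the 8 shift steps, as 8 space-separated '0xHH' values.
Answer: 0xF1 0xE5 0xCD 0x9D 0x3D 0x7A 0xF4 0xEF

Derivation:
After byte 1 (0x62): reg=0x29
Register before byte 2: 0x29
After XOR with byte 0xD2: 0xFB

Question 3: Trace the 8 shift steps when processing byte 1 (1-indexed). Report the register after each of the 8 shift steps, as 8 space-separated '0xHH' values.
Answer: 0xC4 0x8F 0x19 0x32 0x64 0xC8 0x97 0x29

Derivation:
Register before byte 1: 0x00
After XOR with byte 0x62: 0x62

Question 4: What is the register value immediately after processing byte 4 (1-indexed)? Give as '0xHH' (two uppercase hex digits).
Answer: 0xE4

Derivation:
After byte 1 (0x62): reg=0x29
After byte 2 (0xD2): reg=0xEF
After byte 3 (0x93): reg=0x73
After byte 4 (0x3E): reg=0xE4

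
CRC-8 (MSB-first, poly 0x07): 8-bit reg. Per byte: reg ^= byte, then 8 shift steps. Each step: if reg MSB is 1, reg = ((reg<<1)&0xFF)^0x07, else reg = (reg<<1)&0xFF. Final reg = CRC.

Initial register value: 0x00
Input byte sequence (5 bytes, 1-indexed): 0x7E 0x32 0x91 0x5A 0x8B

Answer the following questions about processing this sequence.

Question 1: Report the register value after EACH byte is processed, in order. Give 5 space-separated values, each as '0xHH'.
0x7D 0xEA 0x66 0xB4 0xBD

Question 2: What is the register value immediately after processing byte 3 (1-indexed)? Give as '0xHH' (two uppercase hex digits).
After byte 1 (0x7E): reg=0x7D
After byte 2 (0x32): reg=0xEA
After byte 3 (0x91): reg=0x66

Answer: 0x66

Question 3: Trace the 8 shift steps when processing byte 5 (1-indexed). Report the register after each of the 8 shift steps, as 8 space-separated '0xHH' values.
After byte 1 (0x7E): reg=0x7D
After byte 2 (0x32): reg=0xEA
After byte 3 (0x91): reg=0x66
After byte 4 (0x5A): reg=0xB4
Register before byte 5: 0xB4
After XOR with byte 0x8B: 0x3F

Answer: 0x7E 0xFC 0xFF 0xF9 0xF5 0xED 0xDD 0xBD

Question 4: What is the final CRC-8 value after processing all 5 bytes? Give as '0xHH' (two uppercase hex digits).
After byte 1 (0x7E): reg=0x7D
After byte 2 (0x32): reg=0xEA
After byte 3 (0x91): reg=0x66
After byte 4 (0x5A): reg=0xB4
After byte 5 (0x8B): reg=0xBD

Answer: 0xBD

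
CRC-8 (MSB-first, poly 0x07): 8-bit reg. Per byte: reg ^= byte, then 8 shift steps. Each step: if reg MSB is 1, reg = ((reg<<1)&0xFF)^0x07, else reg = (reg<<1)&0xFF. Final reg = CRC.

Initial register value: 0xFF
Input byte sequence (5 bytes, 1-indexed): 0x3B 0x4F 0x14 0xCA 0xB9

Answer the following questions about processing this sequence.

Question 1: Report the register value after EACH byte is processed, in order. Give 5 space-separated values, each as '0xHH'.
0x52 0x53 0xD2 0x48 0xD9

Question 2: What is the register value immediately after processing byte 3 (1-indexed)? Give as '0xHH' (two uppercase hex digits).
After byte 1 (0x3B): reg=0x52
After byte 2 (0x4F): reg=0x53
After byte 3 (0x14): reg=0xD2

Answer: 0xD2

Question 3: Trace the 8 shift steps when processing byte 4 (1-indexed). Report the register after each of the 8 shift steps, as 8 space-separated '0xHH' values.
Answer: 0x30 0x60 0xC0 0x87 0x09 0x12 0x24 0x48

Derivation:
After byte 1 (0x3B): reg=0x52
After byte 2 (0x4F): reg=0x53
After byte 3 (0x14): reg=0xD2
Register before byte 4: 0xD2
After XOR with byte 0xCA: 0x18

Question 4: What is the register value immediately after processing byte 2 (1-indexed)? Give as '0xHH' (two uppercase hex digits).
After byte 1 (0x3B): reg=0x52
After byte 2 (0x4F): reg=0x53

Answer: 0x53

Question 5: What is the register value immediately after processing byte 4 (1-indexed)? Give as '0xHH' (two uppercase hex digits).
After byte 1 (0x3B): reg=0x52
After byte 2 (0x4F): reg=0x53
After byte 3 (0x14): reg=0xD2
After byte 4 (0xCA): reg=0x48

Answer: 0x48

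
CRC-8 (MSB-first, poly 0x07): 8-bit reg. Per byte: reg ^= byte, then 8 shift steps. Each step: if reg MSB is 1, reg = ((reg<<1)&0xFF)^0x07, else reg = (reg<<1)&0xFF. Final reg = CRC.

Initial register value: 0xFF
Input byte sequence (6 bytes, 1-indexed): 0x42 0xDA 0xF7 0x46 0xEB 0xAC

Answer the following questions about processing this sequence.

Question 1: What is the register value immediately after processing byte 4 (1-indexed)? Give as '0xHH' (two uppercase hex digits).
After byte 1 (0x42): reg=0x3A
After byte 2 (0xDA): reg=0xAE
After byte 3 (0xF7): reg=0x88
After byte 4 (0x46): reg=0x64

Answer: 0x64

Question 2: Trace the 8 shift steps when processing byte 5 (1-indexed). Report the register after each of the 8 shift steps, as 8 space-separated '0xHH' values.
After byte 1 (0x42): reg=0x3A
After byte 2 (0xDA): reg=0xAE
After byte 3 (0xF7): reg=0x88
After byte 4 (0x46): reg=0x64
Register before byte 5: 0x64
After XOR with byte 0xEB: 0x8F

Answer: 0x19 0x32 0x64 0xC8 0x97 0x29 0x52 0xA4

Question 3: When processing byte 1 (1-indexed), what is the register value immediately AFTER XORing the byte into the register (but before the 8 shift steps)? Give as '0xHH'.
Answer: 0xBD

Derivation:
Register before byte 1: 0xFF
Byte 1: 0x42
0xFF XOR 0x42 = 0xBD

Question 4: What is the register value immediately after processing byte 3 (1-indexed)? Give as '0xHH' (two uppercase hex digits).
Answer: 0x88

Derivation:
After byte 1 (0x42): reg=0x3A
After byte 2 (0xDA): reg=0xAE
After byte 3 (0xF7): reg=0x88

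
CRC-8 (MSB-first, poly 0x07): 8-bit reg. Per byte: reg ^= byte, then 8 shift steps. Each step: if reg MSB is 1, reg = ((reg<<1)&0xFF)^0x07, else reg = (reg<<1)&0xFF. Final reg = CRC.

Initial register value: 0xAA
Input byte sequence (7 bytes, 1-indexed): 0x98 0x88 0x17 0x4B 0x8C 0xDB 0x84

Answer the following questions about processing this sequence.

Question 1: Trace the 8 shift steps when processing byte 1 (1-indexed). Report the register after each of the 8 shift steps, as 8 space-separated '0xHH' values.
Answer: 0x64 0xC8 0x97 0x29 0x52 0xA4 0x4F 0x9E

Derivation:
Register before byte 1: 0xAA
After XOR with byte 0x98: 0x32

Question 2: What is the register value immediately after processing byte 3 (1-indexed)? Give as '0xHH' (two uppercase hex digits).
After byte 1 (0x98): reg=0x9E
After byte 2 (0x88): reg=0x62
After byte 3 (0x17): reg=0x4C

Answer: 0x4C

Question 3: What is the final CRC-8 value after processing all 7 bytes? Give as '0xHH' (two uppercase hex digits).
Answer: 0x2B

Derivation:
After byte 1 (0x98): reg=0x9E
After byte 2 (0x88): reg=0x62
After byte 3 (0x17): reg=0x4C
After byte 4 (0x4B): reg=0x15
After byte 5 (0x8C): reg=0xC6
After byte 6 (0xDB): reg=0x53
After byte 7 (0x84): reg=0x2B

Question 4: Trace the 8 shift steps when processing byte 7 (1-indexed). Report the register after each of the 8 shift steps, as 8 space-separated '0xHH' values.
After byte 1 (0x98): reg=0x9E
After byte 2 (0x88): reg=0x62
After byte 3 (0x17): reg=0x4C
After byte 4 (0x4B): reg=0x15
After byte 5 (0x8C): reg=0xC6
After byte 6 (0xDB): reg=0x53
Register before byte 7: 0x53
After XOR with byte 0x84: 0xD7

Answer: 0xA9 0x55 0xAA 0x53 0xA6 0x4B 0x96 0x2B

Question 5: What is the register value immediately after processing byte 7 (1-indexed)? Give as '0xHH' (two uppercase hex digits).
After byte 1 (0x98): reg=0x9E
After byte 2 (0x88): reg=0x62
After byte 3 (0x17): reg=0x4C
After byte 4 (0x4B): reg=0x15
After byte 5 (0x8C): reg=0xC6
After byte 6 (0xDB): reg=0x53
After byte 7 (0x84): reg=0x2B

Answer: 0x2B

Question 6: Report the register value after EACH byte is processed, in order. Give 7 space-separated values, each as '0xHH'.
0x9E 0x62 0x4C 0x15 0xC6 0x53 0x2B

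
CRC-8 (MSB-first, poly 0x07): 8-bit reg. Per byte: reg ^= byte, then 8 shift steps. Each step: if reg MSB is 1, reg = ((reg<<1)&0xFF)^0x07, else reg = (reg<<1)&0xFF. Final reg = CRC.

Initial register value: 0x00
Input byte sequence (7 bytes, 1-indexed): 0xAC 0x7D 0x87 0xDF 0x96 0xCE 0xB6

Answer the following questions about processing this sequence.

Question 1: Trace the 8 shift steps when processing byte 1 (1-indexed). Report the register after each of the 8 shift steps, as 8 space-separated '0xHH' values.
Register before byte 1: 0x00
After XOR with byte 0xAC: 0xAC

Answer: 0x5F 0xBE 0x7B 0xF6 0xEB 0xD1 0xA5 0x4D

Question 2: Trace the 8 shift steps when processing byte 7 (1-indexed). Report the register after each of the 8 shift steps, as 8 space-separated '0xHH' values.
Answer: 0x40 0x80 0x07 0x0E 0x1C 0x38 0x70 0xE0

Derivation:
After byte 1 (0xAC): reg=0x4D
After byte 2 (0x7D): reg=0x90
After byte 3 (0x87): reg=0x65
After byte 4 (0xDF): reg=0x2F
After byte 5 (0x96): reg=0x26
After byte 6 (0xCE): reg=0x96
Register before byte 7: 0x96
After XOR with byte 0xB6: 0x20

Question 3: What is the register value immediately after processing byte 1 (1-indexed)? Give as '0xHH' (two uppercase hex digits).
Answer: 0x4D

Derivation:
After byte 1 (0xAC): reg=0x4D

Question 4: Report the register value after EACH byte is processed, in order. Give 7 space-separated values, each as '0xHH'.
0x4D 0x90 0x65 0x2F 0x26 0x96 0xE0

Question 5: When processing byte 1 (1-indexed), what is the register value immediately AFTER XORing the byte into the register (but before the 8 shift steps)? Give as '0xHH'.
Register before byte 1: 0x00
Byte 1: 0xAC
0x00 XOR 0xAC = 0xAC

Answer: 0xAC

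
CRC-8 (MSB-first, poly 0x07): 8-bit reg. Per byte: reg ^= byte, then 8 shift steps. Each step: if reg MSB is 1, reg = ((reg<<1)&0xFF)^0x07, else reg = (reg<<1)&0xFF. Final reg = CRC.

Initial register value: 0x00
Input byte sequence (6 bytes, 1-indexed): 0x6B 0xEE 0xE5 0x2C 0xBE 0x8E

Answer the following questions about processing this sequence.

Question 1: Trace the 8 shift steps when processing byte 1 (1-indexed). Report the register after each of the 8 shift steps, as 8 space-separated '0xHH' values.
Answer: 0xD6 0xAB 0x51 0xA2 0x43 0x86 0x0B 0x16

Derivation:
Register before byte 1: 0x00
After XOR with byte 0x6B: 0x6B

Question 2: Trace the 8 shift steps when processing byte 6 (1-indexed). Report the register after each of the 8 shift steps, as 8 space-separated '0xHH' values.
Answer: 0xA4 0x4F 0x9E 0x3B 0x76 0xEC 0xDF 0xB9

Derivation:
After byte 1 (0x6B): reg=0x16
After byte 2 (0xEE): reg=0xE6
After byte 3 (0xE5): reg=0x09
After byte 4 (0x2C): reg=0xFB
After byte 5 (0xBE): reg=0xDC
Register before byte 6: 0xDC
After XOR with byte 0x8E: 0x52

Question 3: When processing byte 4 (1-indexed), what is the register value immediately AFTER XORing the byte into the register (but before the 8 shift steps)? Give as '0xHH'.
Answer: 0x25

Derivation:
Register before byte 4: 0x09
Byte 4: 0x2C
0x09 XOR 0x2C = 0x25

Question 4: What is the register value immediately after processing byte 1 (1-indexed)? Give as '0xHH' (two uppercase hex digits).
Answer: 0x16

Derivation:
After byte 1 (0x6B): reg=0x16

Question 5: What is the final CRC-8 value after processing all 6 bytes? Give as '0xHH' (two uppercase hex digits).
After byte 1 (0x6B): reg=0x16
After byte 2 (0xEE): reg=0xE6
After byte 3 (0xE5): reg=0x09
After byte 4 (0x2C): reg=0xFB
After byte 5 (0xBE): reg=0xDC
After byte 6 (0x8E): reg=0xB9

Answer: 0xB9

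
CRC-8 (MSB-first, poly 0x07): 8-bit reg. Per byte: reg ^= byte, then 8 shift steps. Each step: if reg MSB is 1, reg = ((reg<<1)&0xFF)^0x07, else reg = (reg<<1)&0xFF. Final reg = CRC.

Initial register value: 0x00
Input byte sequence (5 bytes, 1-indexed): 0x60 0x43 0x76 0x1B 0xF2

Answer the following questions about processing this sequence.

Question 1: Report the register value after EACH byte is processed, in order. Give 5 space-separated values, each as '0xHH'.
0x27 0x3B 0xE4 0xF3 0x07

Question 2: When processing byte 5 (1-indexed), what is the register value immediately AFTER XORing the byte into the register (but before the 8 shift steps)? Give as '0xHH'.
Register before byte 5: 0xF3
Byte 5: 0xF2
0xF3 XOR 0xF2 = 0x01

Answer: 0x01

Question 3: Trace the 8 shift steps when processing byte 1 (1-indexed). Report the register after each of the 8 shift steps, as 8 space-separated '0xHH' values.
Register before byte 1: 0x00
After XOR with byte 0x60: 0x60

Answer: 0xC0 0x87 0x09 0x12 0x24 0x48 0x90 0x27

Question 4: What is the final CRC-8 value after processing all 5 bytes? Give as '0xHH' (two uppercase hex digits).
After byte 1 (0x60): reg=0x27
After byte 2 (0x43): reg=0x3B
After byte 3 (0x76): reg=0xE4
After byte 4 (0x1B): reg=0xF3
After byte 5 (0xF2): reg=0x07

Answer: 0x07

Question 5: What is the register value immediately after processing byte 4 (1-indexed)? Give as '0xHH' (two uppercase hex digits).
After byte 1 (0x60): reg=0x27
After byte 2 (0x43): reg=0x3B
After byte 3 (0x76): reg=0xE4
After byte 4 (0x1B): reg=0xF3

Answer: 0xF3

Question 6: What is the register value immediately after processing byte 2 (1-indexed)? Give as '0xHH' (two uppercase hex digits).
Answer: 0x3B

Derivation:
After byte 1 (0x60): reg=0x27
After byte 2 (0x43): reg=0x3B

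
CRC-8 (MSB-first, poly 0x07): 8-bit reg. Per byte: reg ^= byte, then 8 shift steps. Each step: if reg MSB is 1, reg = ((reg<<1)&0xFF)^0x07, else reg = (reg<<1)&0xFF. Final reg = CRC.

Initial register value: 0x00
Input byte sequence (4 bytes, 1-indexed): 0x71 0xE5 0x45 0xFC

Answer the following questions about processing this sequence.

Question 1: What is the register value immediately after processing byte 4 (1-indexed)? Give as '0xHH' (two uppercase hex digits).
After byte 1 (0x71): reg=0x50
After byte 2 (0xE5): reg=0x02
After byte 3 (0x45): reg=0xD2
After byte 4 (0xFC): reg=0xCA

Answer: 0xCA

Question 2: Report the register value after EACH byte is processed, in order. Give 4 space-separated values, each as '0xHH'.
0x50 0x02 0xD2 0xCA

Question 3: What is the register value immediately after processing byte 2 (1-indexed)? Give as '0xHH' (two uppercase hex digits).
After byte 1 (0x71): reg=0x50
After byte 2 (0xE5): reg=0x02

Answer: 0x02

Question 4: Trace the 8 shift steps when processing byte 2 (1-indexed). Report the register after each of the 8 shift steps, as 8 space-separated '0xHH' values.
After byte 1 (0x71): reg=0x50
Register before byte 2: 0x50
After XOR with byte 0xE5: 0xB5

Answer: 0x6D 0xDA 0xB3 0x61 0xC2 0x83 0x01 0x02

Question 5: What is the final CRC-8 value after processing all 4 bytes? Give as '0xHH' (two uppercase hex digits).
After byte 1 (0x71): reg=0x50
After byte 2 (0xE5): reg=0x02
After byte 3 (0x45): reg=0xD2
After byte 4 (0xFC): reg=0xCA

Answer: 0xCA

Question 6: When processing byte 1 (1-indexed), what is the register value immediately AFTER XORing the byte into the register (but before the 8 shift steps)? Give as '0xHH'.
Answer: 0x71

Derivation:
Register before byte 1: 0x00
Byte 1: 0x71
0x00 XOR 0x71 = 0x71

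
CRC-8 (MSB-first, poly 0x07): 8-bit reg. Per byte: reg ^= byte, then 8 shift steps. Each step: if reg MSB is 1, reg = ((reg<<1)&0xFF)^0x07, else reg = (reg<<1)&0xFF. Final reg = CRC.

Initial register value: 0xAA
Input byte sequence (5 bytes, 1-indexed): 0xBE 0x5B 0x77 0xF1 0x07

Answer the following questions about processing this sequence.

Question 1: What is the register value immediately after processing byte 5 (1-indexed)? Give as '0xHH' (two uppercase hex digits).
Answer: 0xAE

Derivation:
After byte 1 (0xBE): reg=0x6C
After byte 2 (0x5B): reg=0x85
After byte 3 (0x77): reg=0xD0
After byte 4 (0xF1): reg=0xE7
After byte 5 (0x07): reg=0xAE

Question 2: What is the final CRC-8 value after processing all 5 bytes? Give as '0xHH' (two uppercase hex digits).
Answer: 0xAE

Derivation:
After byte 1 (0xBE): reg=0x6C
After byte 2 (0x5B): reg=0x85
After byte 3 (0x77): reg=0xD0
After byte 4 (0xF1): reg=0xE7
After byte 5 (0x07): reg=0xAE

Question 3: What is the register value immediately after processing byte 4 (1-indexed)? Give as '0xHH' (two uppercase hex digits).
Answer: 0xE7

Derivation:
After byte 1 (0xBE): reg=0x6C
After byte 2 (0x5B): reg=0x85
After byte 3 (0x77): reg=0xD0
After byte 4 (0xF1): reg=0xE7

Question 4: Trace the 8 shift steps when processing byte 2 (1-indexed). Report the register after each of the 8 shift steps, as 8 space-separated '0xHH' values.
After byte 1 (0xBE): reg=0x6C
Register before byte 2: 0x6C
After XOR with byte 0x5B: 0x37

Answer: 0x6E 0xDC 0xBF 0x79 0xF2 0xE3 0xC1 0x85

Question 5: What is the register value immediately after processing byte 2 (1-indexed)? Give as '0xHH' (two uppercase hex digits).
Answer: 0x85

Derivation:
After byte 1 (0xBE): reg=0x6C
After byte 2 (0x5B): reg=0x85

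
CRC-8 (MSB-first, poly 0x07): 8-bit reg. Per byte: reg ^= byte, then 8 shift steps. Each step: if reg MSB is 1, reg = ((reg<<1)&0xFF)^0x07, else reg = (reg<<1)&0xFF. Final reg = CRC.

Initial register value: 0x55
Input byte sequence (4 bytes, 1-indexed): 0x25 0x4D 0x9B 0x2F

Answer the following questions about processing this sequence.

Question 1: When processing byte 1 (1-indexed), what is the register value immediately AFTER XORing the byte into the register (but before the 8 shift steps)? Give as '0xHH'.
Register before byte 1: 0x55
Byte 1: 0x25
0x55 XOR 0x25 = 0x70

Answer: 0x70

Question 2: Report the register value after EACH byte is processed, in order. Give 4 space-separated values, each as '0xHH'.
0x57 0x46 0x1D 0x9E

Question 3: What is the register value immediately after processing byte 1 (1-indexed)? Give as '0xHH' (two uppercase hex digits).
Answer: 0x57

Derivation:
After byte 1 (0x25): reg=0x57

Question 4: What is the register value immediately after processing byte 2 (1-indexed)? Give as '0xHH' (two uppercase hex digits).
After byte 1 (0x25): reg=0x57
After byte 2 (0x4D): reg=0x46

Answer: 0x46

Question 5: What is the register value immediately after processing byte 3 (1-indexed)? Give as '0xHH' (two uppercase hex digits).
Answer: 0x1D

Derivation:
After byte 1 (0x25): reg=0x57
After byte 2 (0x4D): reg=0x46
After byte 3 (0x9B): reg=0x1D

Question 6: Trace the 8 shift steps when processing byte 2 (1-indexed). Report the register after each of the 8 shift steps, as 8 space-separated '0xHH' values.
After byte 1 (0x25): reg=0x57
Register before byte 2: 0x57
After XOR with byte 0x4D: 0x1A

Answer: 0x34 0x68 0xD0 0xA7 0x49 0x92 0x23 0x46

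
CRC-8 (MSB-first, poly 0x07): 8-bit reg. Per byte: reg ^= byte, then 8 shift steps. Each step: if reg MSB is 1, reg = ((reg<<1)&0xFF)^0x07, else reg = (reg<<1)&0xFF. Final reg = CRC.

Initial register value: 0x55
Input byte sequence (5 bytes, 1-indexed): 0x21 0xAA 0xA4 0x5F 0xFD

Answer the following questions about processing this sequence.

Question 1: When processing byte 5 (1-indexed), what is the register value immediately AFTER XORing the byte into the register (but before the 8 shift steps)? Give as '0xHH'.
Register before byte 5: 0x73
Byte 5: 0xFD
0x73 XOR 0xFD = 0x8E

Answer: 0x8E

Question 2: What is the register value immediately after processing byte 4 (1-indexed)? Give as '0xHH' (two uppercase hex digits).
After byte 1 (0x21): reg=0x4B
After byte 2 (0xAA): reg=0xA9
After byte 3 (0xA4): reg=0x23
After byte 4 (0x5F): reg=0x73

Answer: 0x73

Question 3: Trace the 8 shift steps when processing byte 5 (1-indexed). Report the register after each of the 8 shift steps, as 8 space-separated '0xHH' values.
Answer: 0x1B 0x36 0x6C 0xD8 0xB7 0x69 0xD2 0xA3

Derivation:
After byte 1 (0x21): reg=0x4B
After byte 2 (0xAA): reg=0xA9
After byte 3 (0xA4): reg=0x23
After byte 4 (0x5F): reg=0x73
Register before byte 5: 0x73
After XOR with byte 0xFD: 0x8E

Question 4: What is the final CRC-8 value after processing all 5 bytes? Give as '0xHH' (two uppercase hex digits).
Answer: 0xA3

Derivation:
After byte 1 (0x21): reg=0x4B
After byte 2 (0xAA): reg=0xA9
After byte 3 (0xA4): reg=0x23
After byte 4 (0x5F): reg=0x73
After byte 5 (0xFD): reg=0xA3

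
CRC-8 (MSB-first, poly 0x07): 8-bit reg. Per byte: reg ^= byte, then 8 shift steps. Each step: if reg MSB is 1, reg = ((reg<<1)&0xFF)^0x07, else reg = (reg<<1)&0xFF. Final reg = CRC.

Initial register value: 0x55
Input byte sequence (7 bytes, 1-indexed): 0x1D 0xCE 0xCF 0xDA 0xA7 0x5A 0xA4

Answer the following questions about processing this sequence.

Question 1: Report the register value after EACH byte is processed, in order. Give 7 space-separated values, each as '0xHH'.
0xFF 0x97 0x8F 0xAC 0x31 0x16 0x17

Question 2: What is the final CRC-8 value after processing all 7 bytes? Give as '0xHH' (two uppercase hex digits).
After byte 1 (0x1D): reg=0xFF
After byte 2 (0xCE): reg=0x97
After byte 3 (0xCF): reg=0x8F
After byte 4 (0xDA): reg=0xAC
After byte 5 (0xA7): reg=0x31
After byte 6 (0x5A): reg=0x16
After byte 7 (0xA4): reg=0x17

Answer: 0x17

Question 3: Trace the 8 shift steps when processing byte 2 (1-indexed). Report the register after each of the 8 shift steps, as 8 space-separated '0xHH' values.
Answer: 0x62 0xC4 0x8F 0x19 0x32 0x64 0xC8 0x97

Derivation:
After byte 1 (0x1D): reg=0xFF
Register before byte 2: 0xFF
After XOR with byte 0xCE: 0x31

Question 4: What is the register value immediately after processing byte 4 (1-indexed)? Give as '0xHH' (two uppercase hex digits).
Answer: 0xAC

Derivation:
After byte 1 (0x1D): reg=0xFF
After byte 2 (0xCE): reg=0x97
After byte 3 (0xCF): reg=0x8F
After byte 4 (0xDA): reg=0xAC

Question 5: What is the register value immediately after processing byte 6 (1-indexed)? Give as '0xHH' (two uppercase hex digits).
Answer: 0x16

Derivation:
After byte 1 (0x1D): reg=0xFF
After byte 2 (0xCE): reg=0x97
After byte 3 (0xCF): reg=0x8F
After byte 4 (0xDA): reg=0xAC
After byte 5 (0xA7): reg=0x31
After byte 6 (0x5A): reg=0x16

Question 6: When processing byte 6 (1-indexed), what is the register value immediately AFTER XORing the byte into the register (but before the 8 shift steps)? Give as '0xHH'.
Answer: 0x6B

Derivation:
Register before byte 6: 0x31
Byte 6: 0x5A
0x31 XOR 0x5A = 0x6B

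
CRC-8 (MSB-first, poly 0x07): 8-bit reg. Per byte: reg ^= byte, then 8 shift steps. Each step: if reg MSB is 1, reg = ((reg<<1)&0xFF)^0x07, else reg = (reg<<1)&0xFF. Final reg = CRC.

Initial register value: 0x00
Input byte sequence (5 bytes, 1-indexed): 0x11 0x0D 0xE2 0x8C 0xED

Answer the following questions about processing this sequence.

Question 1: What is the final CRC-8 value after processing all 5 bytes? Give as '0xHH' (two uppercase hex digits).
After byte 1 (0x11): reg=0x77
After byte 2 (0x0D): reg=0x61
After byte 3 (0xE2): reg=0x80
After byte 4 (0x8C): reg=0x24
After byte 5 (0xED): reg=0x71

Answer: 0x71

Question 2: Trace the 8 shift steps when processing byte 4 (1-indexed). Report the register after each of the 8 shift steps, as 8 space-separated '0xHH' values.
After byte 1 (0x11): reg=0x77
After byte 2 (0x0D): reg=0x61
After byte 3 (0xE2): reg=0x80
Register before byte 4: 0x80
After XOR with byte 0x8C: 0x0C

Answer: 0x18 0x30 0x60 0xC0 0x87 0x09 0x12 0x24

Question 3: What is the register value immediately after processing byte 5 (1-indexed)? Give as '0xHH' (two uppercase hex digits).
Answer: 0x71

Derivation:
After byte 1 (0x11): reg=0x77
After byte 2 (0x0D): reg=0x61
After byte 3 (0xE2): reg=0x80
After byte 4 (0x8C): reg=0x24
After byte 5 (0xED): reg=0x71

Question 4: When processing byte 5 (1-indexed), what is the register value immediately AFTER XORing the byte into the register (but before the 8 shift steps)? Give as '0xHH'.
Register before byte 5: 0x24
Byte 5: 0xED
0x24 XOR 0xED = 0xC9

Answer: 0xC9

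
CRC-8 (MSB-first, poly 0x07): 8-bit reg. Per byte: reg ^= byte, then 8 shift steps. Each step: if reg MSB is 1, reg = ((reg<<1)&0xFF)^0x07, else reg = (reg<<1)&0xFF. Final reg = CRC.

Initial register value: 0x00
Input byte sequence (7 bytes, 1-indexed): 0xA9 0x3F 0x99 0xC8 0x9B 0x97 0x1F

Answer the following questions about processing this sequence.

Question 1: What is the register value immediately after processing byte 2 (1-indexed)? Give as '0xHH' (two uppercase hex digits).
After byte 1 (0xA9): reg=0x56
After byte 2 (0x3F): reg=0x18

Answer: 0x18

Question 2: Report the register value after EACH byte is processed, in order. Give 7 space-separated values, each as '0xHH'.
0x56 0x18 0x8E 0xD5 0xED 0x61 0x7D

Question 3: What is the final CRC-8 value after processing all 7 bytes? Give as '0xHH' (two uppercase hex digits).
After byte 1 (0xA9): reg=0x56
After byte 2 (0x3F): reg=0x18
After byte 3 (0x99): reg=0x8E
After byte 4 (0xC8): reg=0xD5
After byte 5 (0x9B): reg=0xED
After byte 6 (0x97): reg=0x61
After byte 7 (0x1F): reg=0x7D

Answer: 0x7D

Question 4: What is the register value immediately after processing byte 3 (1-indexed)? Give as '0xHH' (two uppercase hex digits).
Answer: 0x8E

Derivation:
After byte 1 (0xA9): reg=0x56
After byte 2 (0x3F): reg=0x18
After byte 3 (0x99): reg=0x8E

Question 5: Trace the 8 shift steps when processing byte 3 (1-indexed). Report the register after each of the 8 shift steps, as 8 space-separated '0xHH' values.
After byte 1 (0xA9): reg=0x56
After byte 2 (0x3F): reg=0x18
Register before byte 3: 0x18
After XOR with byte 0x99: 0x81

Answer: 0x05 0x0A 0x14 0x28 0x50 0xA0 0x47 0x8E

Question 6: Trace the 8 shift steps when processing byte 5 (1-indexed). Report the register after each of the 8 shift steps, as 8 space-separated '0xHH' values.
After byte 1 (0xA9): reg=0x56
After byte 2 (0x3F): reg=0x18
After byte 3 (0x99): reg=0x8E
After byte 4 (0xC8): reg=0xD5
Register before byte 5: 0xD5
After XOR with byte 0x9B: 0x4E

Answer: 0x9C 0x3F 0x7E 0xFC 0xFF 0xF9 0xF5 0xED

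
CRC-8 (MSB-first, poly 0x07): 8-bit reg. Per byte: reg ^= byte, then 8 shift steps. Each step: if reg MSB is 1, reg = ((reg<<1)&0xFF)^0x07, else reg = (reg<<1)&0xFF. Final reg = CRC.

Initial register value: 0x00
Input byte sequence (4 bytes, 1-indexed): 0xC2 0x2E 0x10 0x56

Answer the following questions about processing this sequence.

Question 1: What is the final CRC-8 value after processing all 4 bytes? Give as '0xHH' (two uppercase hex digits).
Answer: 0x1B

Derivation:
After byte 1 (0xC2): reg=0x40
After byte 2 (0x2E): reg=0x0D
After byte 3 (0x10): reg=0x53
After byte 4 (0x56): reg=0x1B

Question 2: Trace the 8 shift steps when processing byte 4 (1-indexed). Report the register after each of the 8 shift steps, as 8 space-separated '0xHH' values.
After byte 1 (0xC2): reg=0x40
After byte 2 (0x2E): reg=0x0D
After byte 3 (0x10): reg=0x53
Register before byte 4: 0x53
After XOR with byte 0x56: 0x05

Answer: 0x0A 0x14 0x28 0x50 0xA0 0x47 0x8E 0x1B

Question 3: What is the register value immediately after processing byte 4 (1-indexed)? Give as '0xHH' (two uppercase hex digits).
Answer: 0x1B

Derivation:
After byte 1 (0xC2): reg=0x40
After byte 2 (0x2E): reg=0x0D
After byte 3 (0x10): reg=0x53
After byte 4 (0x56): reg=0x1B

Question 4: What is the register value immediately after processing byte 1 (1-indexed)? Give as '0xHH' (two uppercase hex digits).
After byte 1 (0xC2): reg=0x40

Answer: 0x40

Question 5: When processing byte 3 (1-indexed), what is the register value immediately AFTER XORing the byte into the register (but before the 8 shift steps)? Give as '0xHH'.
Register before byte 3: 0x0D
Byte 3: 0x10
0x0D XOR 0x10 = 0x1D

Answer: 0x1D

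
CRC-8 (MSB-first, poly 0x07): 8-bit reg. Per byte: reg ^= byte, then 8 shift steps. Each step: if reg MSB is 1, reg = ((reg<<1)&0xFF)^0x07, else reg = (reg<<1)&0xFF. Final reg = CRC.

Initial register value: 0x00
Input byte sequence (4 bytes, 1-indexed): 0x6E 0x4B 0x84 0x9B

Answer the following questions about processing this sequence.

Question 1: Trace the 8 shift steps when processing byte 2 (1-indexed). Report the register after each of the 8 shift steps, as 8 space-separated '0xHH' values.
Answer: 0x8C 0x1F 0x3E 0x7C 0xF8 0xF7 0xE9 0xD5

Derivation:
After byte 1 (0x6E): reg=0x0D
Register before byte 2: 0x0D
After XOR with byte 0x4B: 0x46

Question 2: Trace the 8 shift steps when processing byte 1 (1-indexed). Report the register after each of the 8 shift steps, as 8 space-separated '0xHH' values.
Register before byte 1: 0x00
After XOR with byte 0x6E: 0x6E

Answer: 0xDC 0xBF 0x79 0xF2 0xE3 0xC1 0x85 0x0D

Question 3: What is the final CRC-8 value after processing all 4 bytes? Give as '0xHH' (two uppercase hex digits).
Answer: 0xD1

Derivation:
After byte 1 (0x6E): reg=0x0D
After byte 2 (0x4B): reg=0xD5
After byte 3 (0x84): reg=0xB0
After byte 4 (0x9B): reg=0xD1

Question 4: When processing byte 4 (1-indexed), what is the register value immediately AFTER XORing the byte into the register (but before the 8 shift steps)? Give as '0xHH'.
Register before byte 4: 0xB0
Byte 4: 0x9B
0xB0 XOR 0x9B = 0x2B

Answer: 0x2B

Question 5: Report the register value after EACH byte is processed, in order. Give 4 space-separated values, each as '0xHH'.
0x0D 0xD5 0xB0 0xD1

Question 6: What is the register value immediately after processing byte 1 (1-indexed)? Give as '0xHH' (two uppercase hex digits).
Answer: 0x0D

Derivation:
After byte 1 (0x6E): reg=0x0D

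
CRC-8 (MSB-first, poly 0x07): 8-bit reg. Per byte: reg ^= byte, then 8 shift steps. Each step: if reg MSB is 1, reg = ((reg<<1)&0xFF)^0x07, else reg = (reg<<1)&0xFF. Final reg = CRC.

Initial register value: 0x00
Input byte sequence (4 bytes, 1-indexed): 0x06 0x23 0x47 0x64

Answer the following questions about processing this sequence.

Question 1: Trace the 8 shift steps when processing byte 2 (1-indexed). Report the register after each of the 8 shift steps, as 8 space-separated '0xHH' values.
After byte 1 (0x06): reg=0x12
Register before byte 2: 0x12
After XOR with byte 0x23: 0x31

Answer: 0x62 0xC4 0x8F 0x19 0x32 0x64 0xC8 0x97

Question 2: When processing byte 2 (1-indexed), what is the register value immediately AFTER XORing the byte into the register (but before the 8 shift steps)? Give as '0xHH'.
Register before byte 2: 0x12
Byte 2: 0x23
0x12 XOR 0x23 = 0x31

Answer: 0x31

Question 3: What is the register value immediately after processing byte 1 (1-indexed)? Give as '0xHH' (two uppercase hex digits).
After byte 1 (0x06): reg=0x12

Answer: 0x12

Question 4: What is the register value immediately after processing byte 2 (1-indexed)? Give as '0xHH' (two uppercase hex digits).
After byte 1 (0x06): reg=0x12
After byte 2 (0x23): reg=0x97

Answer: 0x97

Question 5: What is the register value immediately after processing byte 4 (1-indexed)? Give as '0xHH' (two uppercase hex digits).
Answer: 0x81

Derivation:
After byte 1 (0x06): reg=0x12
After byte 2 (0x23): reg=0x97
After byte 3 (0x47): reg=0x3E
After byte 4 (0x64): reg=0x81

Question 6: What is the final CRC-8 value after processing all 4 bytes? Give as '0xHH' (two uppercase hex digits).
Answer: 0x81

Derivation:
After byte 1 (0x06): reg=0x12
After byte 2 (0x23): reg=0x97
After byte 3 (0x47): reg=0x3E
After byte 4 (0x64): reg=0x81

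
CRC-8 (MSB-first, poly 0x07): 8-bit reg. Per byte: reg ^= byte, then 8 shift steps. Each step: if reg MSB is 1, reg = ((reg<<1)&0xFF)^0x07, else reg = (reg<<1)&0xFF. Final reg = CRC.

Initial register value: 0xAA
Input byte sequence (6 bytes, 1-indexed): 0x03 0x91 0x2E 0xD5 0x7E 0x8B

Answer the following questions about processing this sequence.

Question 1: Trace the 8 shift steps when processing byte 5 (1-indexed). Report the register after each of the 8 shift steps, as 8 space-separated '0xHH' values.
After byte 1 (0x03): reg=0x56
After byte 2 (0x91): reg=0x5B
After byte 3 (0x2E): reg=0x4C
After byte 4 (0xD5): reg=0xC6
Register before byte 5: 0xC6
After XOR with byte 0x7E: 0xB8

Answer: 0x77 0xEE 0xDB 0xB1 0x65 0xCA 0x93 0x21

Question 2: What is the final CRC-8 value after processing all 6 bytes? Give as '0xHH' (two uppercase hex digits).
After byte 1 (0x03): reg=0x56
After byte 2 (0x91): reg=0x5B
After byte 3 (0x2E): reg=0x4C
After byte 4 (0xD5): reg=0xC6
After byte 5 (0x7E): reg=0x21
After byte 6 (0x8B): reg=0x5F

Answer: 0x5F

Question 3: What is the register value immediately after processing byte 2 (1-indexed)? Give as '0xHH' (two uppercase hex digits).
Answer: 0x5B

Derivation:
After byte 1 (0x03): reg=0x56
After byte 2 (0x91): reg=0x5B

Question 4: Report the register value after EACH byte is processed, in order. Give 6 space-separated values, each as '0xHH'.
0x56 0x5B 0x4C 0xC6 0x21 0x5F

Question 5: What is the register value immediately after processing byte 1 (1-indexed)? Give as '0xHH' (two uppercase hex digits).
After byte 1 (0x03): reg=0x56

Answer: 0x56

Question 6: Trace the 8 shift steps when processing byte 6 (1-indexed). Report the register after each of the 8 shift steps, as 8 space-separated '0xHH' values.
Answer: 0x53 0xA6 0x4B 0x96 0x2B 0x56 0xAC 0x5F

Derivation:
After byte 1 (0x03): reg=0x56
After byte 2 (0x91): reg=0x5B
After byte 3 (0x2E): reg=0x4C
After byte 4 (0xD5): reg=0xC6
After byte 5 (0x7E): reg=0x21
Register before byte 6: 0x21
After XOR with byte 0x8B: 0xAA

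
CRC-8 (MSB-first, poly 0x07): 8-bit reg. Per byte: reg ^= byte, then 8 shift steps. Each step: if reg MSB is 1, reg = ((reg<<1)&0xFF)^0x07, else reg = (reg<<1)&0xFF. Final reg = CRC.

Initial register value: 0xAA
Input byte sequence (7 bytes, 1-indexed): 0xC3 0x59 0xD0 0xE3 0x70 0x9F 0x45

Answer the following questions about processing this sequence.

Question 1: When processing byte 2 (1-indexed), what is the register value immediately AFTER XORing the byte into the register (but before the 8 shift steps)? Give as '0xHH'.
Answer: 0x41

Derivation:
Register before byte 2: 0x18
Byte 2: 0x59
0x18 XOR 0x59 = 0x41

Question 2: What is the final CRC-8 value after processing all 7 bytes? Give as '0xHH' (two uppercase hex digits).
After byte 1 (0xC3): reg=0x18
After byte 2 (0x59): reg=0xC0
After byte 3 (0xD0): reg=0x70
After byte 4 (0xE3): reg=0xF0
After byte 5 (0x70): reg=0x89
After byte 6 (0x9F): reg=0x62
After byte 7 (0x45): reg=0xF5

Answer: 0xF5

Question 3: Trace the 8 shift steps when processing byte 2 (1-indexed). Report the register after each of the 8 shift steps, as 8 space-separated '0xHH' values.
After byte 1 (0xC3): reg=0x18
Register before byte 2: 0x18
After XOR with byte 0x59: 0x41

Answer: 0x82 0x03 0x06 0x0C 0x18 0x30 0x60 0xC0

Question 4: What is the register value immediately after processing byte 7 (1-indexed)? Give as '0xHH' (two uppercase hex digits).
Answer: 0xF5

Derivation:
After byte 1 (0xC3): reg=0x18
After byte 2 (0x59): reg=0xC0
After byte 3 (0xD0): reg=0x70
After byte 4 (0xE3): reg=0xF0
After byte 5 (0x70): reg=0x89
After byte 6 (0x9F): reg=0x62
After byte 7 (0x45): reg=0xF5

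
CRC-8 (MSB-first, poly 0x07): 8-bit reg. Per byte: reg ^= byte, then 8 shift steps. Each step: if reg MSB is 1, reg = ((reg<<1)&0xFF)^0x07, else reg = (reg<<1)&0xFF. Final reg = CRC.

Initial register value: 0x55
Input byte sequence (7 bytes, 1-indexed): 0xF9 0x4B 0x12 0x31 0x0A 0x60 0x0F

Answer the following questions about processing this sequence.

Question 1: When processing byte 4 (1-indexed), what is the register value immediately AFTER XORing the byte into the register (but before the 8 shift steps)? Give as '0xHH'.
Answer: 0x31

Derivation:
Register before byte 4: 0x00
Byte 4: 0x31
0x00 XOR 0x31 = 0x31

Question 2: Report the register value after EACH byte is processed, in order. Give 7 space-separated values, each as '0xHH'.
0x4D 0x12 0x00 0x97 0xDA 0x2F 0xE0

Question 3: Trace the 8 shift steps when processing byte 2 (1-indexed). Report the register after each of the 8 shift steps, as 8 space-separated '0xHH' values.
Answer: 0x0C 0x18 0x30 0x60 0xC0 0x87 0x09 0x12

Derivation:
After byte 1 (0xF9): reg=0x4D
Register before byte 2: 0x4D
After XOR with byte 0x4B: 0x06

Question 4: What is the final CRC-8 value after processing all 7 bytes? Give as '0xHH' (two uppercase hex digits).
After byte 1 (0xF9): reg=0x4D
After byte 2 (0x4B): reg=0x12
After byte 3 (0x12): reg=0x00
After byte 4 (0x31): reg=0x97
After byte 5 (0x0A): reg=0xDA
After byte 6 (0x60): reg=0x2F
After byte 7 (0x0F): reg=0xE0

Answer: 0xE0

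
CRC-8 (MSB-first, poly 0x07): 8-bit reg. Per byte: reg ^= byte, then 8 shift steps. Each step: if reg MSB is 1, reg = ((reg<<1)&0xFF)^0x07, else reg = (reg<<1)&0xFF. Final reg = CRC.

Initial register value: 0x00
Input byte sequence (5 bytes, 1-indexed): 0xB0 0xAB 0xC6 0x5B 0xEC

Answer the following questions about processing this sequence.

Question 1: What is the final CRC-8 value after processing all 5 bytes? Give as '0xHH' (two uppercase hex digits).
After byte 1 (0xB0): reg=0x19
After byte 2 (0xAB): reg=0x17
After byte 3 (0xC6): reg=0x39
After byte 4 (0x5B): reg=0x29
After byte 5 (0xEC): reg=0x55

Answer: 0x55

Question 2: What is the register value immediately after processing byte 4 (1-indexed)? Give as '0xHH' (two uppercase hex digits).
After byte 1 (0xB0): reg=0x19
After byte 2 (0xAB): reg=0x17
After byte 3 (0xC6): reg=0x39
After byte 4 (0x5B): reg=0x29

Answer: 0x29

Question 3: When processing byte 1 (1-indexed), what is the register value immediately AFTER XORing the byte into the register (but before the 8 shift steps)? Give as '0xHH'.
Register before byte 1: 0x00
Byte 1: 0xB0
0x00 XOR 0xB0 = 0xB0

Answer: 0xB0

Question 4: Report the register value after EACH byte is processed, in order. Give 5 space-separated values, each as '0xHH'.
0x19 0x17 0x39 0x29 0x55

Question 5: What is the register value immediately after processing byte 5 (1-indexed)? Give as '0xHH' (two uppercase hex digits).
Answer: 0x55

Derivation:
After byte 1 (0xB0): reg=0x19
After byte 2 (0xAB): reg=0x17
After byte 3 (0xC6): reg=0x39
After byte 4 (0x5B): reg=0x29
After byte 5 (0xEC): reg=0x55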